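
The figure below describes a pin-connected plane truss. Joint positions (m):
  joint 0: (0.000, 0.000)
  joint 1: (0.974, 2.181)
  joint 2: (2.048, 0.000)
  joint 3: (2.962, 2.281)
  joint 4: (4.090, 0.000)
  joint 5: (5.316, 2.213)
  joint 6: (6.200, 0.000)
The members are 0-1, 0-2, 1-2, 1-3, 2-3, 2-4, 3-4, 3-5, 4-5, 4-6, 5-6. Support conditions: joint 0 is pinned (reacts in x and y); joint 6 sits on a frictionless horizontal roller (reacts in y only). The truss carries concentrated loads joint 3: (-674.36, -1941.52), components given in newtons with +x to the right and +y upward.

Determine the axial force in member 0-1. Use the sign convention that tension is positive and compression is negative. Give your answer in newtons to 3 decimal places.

N=7 nodes, M=11 members, R=3 reactions → 2N=14, M+R=14
member 0 (0-1): L=2.3886, (cx,cy)=(0.4078,0.9131)
member 1 (0-2): L=2.0480, (cx,cy)=(1.0000,0.0000)
member 2 (1-2): L=2.4311, (cx,cy)=(0.4418,-0.8971)
member 3 (1-3): L=1.9905, (cx,cy)=(0.9987,0.0502)
member 4 (2-3): L=2.4573, (cx,cy)=(0.3720,0.9283)
member 5 (2-4): L=2.0420, (cx,cy)=(1.0000,0.0000)
member 6 (3-4): L=2.5447, (cx,cy)=(0.4433,-0.8964)
member 7 (3-5): L=2.3550, (cx,cy)=(0.9996,-0.0289)
member 8 (4-5): L=2.5299, (cx,cy)=(0.4846,0.8747)
member 9 (4-6): L=2.1100, (cx,cy)=(1.0000,0.0000)
member 10 (5-6): L=2.3830, (cx,cy)=(0.3710,-0.9287)
solve A·x = −loads:
  F[0-1] = -1382.2083 N (compression)
  F[0-2] = -110.7379 N (compression)
  F[1-2] = +1341.9542 N (tension)
  F[1-3] = -1157.9270 N (compression)
  F[2-3] = -1296.9554 N (compression)
  F[2-4] = +964.5099 N (tension)
  F[3-4] = -737.4382 N (compression)
  F[3-5] = -637.8847 N (compression)
  F[4-5] = +755.6891 N (tension)
  F[4-6] = +271.4101 N (tension)
  F[5-6] = -731.6493 N (compression)
  Rx@0 = +674.3600 N
  Ry@0 = +1262.0737 N
  Ry@6 = +679.4463 N

-1382.208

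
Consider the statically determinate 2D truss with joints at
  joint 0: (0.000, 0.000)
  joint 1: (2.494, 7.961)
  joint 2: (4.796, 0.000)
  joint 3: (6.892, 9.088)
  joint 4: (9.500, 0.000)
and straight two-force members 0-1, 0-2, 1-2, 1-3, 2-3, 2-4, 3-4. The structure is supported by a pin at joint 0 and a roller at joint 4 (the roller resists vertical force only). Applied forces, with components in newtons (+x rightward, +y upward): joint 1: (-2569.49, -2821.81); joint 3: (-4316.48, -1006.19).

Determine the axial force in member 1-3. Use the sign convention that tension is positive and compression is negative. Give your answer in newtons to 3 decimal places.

-1748.675

N=5 nodes, M=7 members, R=3 reactions → 2N=10, M+R=10
member 0 (0-1): L=8.3425, (cx,cy)=(0.2990,0.9543)
member 1 (0-2): L=4.7960, (cx,cy)=(1.0000,0.0000)
member 2 (1-2): L=8.2871, (cx,cy)=(0.2778,-0.9606)
member 3 (1-3): L=4.5401, (cx,cy)=(0.9687,0.2482)
member 4 (2-3): L=9.3266, (cx,cy)=(0.2247,0.9744)
member 5 (2-4): L=4.7040, (cx,cy)=(1.0000,0.0000)
member 6 (3-4): L=9.4548, (cx,cy)=(0.2758,-0.9612)
solve A·x = −loads:
  F[0-1] = -9053.7927 N (compression)
  F[0-2] = -4179.3331 N (compression)
  F[1-2] = +5604.4256 N (tension)
  F[1-3] = -1748.6753 N (compression)
  F[2-3] = -5525.1963 N (compression)
  F[2-4] = -1380.8367 N (compression)
  F[3-4] = +5005.9612 N (tension)
  Rx@0 = +6885.9700 N
  Ry@0 = +8639.7499 N
  Ry@4 = -4811.7499 N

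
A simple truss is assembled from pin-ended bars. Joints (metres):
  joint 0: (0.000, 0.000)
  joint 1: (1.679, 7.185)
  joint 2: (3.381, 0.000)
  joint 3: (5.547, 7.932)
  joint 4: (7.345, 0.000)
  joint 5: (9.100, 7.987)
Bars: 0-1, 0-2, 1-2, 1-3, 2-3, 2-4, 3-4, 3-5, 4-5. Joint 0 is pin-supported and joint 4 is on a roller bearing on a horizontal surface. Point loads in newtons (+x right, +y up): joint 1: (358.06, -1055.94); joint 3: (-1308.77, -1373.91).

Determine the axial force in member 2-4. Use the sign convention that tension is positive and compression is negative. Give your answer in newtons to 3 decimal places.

48.931

N=6 nodes, M=9 members, R=3 reactions → 2N=12, M+R=12
member 0 (0-1): L=7.3786, (cx,cy)=(0.2276,0.9738)
member 1 (0-2): L=3.3810, (cx,cy)=(1.0000,0.0000)
member 2 (1-2): L=7.3838, (cx,cy)=(0.2305,-0.9731)
member 3 (1-3): L=3.9395, (cx,cy)=(0.9819,0.1896)
member 4 (2-3): L=8.2224, (cx,cy)=(0.2634,0.9647)
member 5 (2-4): L=3.9640, (cx,cy)=(1.0000,0.0000)
member 6 (3-4): L=8.1332, (cx,cy)=(0.2211,-0.9753)
member 7 (3-5): L=3.5534, (cx,cy)=(0.9999,0.0155)
member 8 (4-5): L=8.1775, (cx,cy)=(0.2146,0.9767)
solve A·x = −loads:
  F[0-1] = -2273.6351 N (compression)
  F[0-2] = -433.3422 N (compression)
  F[1-2] = +971.8910 N (tension)
  F[1-3] = -1119.7672 N (compression)
  F[2-3] = -980.3456 N (compression)
  F[2-4] = +48.9307 N (tension)
  F[3-4] = -221.3373 N (compression)
  F[3-5] = +0.0000 N (tension)
  F[4-5] = +0.0000 N (tension)
  Rx@0 = +950.7100 N
  Ry@0 = +2213.9889 N
  Ry@4 = +215.8611 N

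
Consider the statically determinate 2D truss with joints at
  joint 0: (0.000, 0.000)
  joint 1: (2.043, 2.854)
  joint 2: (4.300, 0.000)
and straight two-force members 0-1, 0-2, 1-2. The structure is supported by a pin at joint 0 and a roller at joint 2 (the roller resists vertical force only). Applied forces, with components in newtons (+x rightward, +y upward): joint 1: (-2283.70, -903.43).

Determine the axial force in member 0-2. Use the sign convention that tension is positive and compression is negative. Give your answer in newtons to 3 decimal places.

-859.230

N=3 nodes, M=3 members, R=3 reactions → 2N=6, M+R=6
member 0 (0-1): L=3.5099, (cx,cy)=(0.5821,0.8131)
member 1 (0-2): L=4.3000, (cx,cy)=(1.0000,0.0000)
member 2 (1-2): L=3.6386, (cx,cy)=(0.6203,-0.7844)
solve A·x = −loads:
  F[0-1] = -2447.2346 N (compression)
  F[0-2] = -859.2299 N (compression)
  F[1-2] = +1385.1966 N (tension)
  Rx@0 = +2283.7000 N
  Ry@0 = +1989.9352 N
  Ry@2 = -1086.5052 N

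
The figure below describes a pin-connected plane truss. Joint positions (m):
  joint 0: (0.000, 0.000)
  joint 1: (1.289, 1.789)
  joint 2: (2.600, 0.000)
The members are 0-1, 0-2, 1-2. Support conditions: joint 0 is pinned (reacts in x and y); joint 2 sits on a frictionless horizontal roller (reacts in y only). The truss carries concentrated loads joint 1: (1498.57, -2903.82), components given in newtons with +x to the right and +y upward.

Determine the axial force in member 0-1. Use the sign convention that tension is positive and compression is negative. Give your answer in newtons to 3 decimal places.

N=3 nodes, M=3 members, R=3 reactions → 2N=6, M+R=6
member 0 (0-1): L=2.2050, (cx,cy)=(0.5846,0.8113)
member 1 (0-2): L=2.6000, (cx,cy)=(1.0000,0.0000)
member 2 (1-2): L=2.2179, (cx,cy)=(0.5911,-0.8066)
solve A·x = −loads:
  F[0-1] = -533.7662 N (compression)
  F[0-2] = +1810.5988 N (tension)
  F[1-2] = -3063.1525 N (compression)
  Rx@0 = -1498.5700 N
  Ry@0 = +433.0640 N
  Ry@2 = +2470.7560 N

-533.766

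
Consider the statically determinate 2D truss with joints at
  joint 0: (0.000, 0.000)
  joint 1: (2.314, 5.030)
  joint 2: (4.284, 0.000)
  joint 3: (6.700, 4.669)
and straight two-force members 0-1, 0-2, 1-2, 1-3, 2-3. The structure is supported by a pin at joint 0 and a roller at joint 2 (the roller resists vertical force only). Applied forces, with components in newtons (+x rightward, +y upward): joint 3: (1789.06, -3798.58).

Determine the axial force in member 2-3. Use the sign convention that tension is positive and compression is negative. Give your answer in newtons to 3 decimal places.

N=4 nodes, M=5 members, R=3 reactions → 2N=8, M+R=8
member 0 (0-1): L=5.5367, (cx,cy)=(0.4179,0.9085)
member 1 (0-2): L=4.2840, (cx,cy)=(1.0000,0.0000)
member 2 (1-2): L=5.4020, (cx,cy)=(0.3647,-0.9311)
member 3 (1-3): L=4.4008, (cx,cy)=(0.9966,-0.0820)
member 4 (2-3): L=5.2571, (cx,cy)=(0.4596,0.8881)
solve A·x = −loads:
  F[0-1] = +4504.3361 N (tension)
  F[0-2] = -93.4616 N (compression)
  F[1-2] = -4713.0687 N (compression)
  F[1-3] = +3613.4544 N (tension)
  F[2-3] = -3943.2617 N (compression)
  Rx@0 = -1789.0600 N
  Ry@0 = -4092.0846 N
  Ry@2 = +7890.6646 N

-3943.262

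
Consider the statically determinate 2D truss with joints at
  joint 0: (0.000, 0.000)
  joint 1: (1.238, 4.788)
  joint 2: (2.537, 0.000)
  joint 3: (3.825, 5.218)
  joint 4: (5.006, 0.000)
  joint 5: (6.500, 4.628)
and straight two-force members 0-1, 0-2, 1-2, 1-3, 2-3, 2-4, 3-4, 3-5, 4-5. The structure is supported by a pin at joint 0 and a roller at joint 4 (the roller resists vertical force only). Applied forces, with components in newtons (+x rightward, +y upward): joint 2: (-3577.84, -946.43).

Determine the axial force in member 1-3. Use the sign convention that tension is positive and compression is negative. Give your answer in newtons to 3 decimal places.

N=6 nodes, M=9 members, R=3 reactions → 2N=12, M+R=12
member 0 (0-1): L=4.9455, (cx,cy)=(0.2503,0.9682)
member 1 (0-2): L=2.5370, (cx,cy)=(1.0000,0.0000)
member 2 (1-2): L=4.9611, (cx,cy)=(0.2618,-0.9651)
member 3 (1-3): L=2.6225, (cx,cy)=(0.9865,0.1640)
member 4 (2-3): L=5.3746, (cx,cy)=(0.2396,0.9709)
member 5 (2-4): L=2.4690, (cx,cy)=(1.0000,0.0000)
member 6 (3-4): L=5.3500, (cx,cy)=(0.2207,-0.9753)
member 7 (3-5): L=2.7393, (cx,cy)=(0.9765,-0.2154)
member 8 (4-5): L=4.8632, (cx,cy)=(0.3072,0.9516)
solve A·x = −loads:
  F[0-1] = -482.1381 N (compression)
  F[0-2] = -3457.1461 N (compression)
  F[1-2] = +442.9020 N (tension)
  F[1-3] = -239.9094 N (compression)
  F[2-3] = +534.5567 N (tension)
  F[2-4] = +108.5585 N (tension)
  F[3-4] = -491.7747 N (compression)
  F[3-5] = -0.0000 N (compression)
  F[4-5] = +0.0000 N (tension)
  Rx@0 = +3577.8400 N
  Ry@0 = +466.7870 N
  Ry@4 = +479.6430 N

-239.909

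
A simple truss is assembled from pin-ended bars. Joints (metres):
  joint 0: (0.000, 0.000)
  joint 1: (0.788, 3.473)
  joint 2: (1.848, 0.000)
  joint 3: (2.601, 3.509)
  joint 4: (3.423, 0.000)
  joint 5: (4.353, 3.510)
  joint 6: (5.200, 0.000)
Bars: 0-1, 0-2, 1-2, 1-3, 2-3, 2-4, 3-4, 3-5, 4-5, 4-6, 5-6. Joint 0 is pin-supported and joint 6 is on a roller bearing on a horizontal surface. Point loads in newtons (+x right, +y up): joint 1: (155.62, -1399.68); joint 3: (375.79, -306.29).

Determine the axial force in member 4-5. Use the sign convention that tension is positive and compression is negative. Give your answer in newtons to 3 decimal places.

747.989

N=7 nodes, M=11 members, R=3 reactions → 2N=14, M+R=14
member 0 (0-1): L=3.5613, (cx,cy)=(0.2213,0.9752)
member 1 (0-2): L=1.8480, (cx,cy)=(1.0000,0.0000)
member 2 (1-2): L=3.6312, (cx,cy)=(0.2919,-0.9564)
member 3 (1-3): L=1.8134, (cx,cy)=(0.9998,0.0199)
member 4 (2-3): L=3.5889, (cx,cy)=(0.2098,0.9777)
member 5 (2-4): L=1.5750, (cx,cy)=(1.0000,0.0000)
member 6 (3-4): L=3.6040, (cx,cy)=(0.2281,-0.9736)
member 7 (3-5): L=1.7520, (cx,cy)=(1.0000,0.0006)
member 8 (4-5): L=3.6311, (cx,cy)=(0.2561,0.9666)
member 9 (4-6): L=1.7770, (cx,cy)=(1.0000,0.0000)
member 10 (5-6): L=3.6107, (cx,cy)=(0.2346,-0.9721)
solve A·x = −loads:
  F[0-1] = -1008.1272 N (compression)
  F[0-2] = +754.4774 N (tension)
  F[1-2] = -440.7018 N (compression)
  F[1-3] = -250.0881 N (compression)
  F[2-3] = +431.1022 N (tension)
  F[2-4] = +535.3773 N (tension)
  F[3-4] = -742.6139 N (compression)
  F[3-5] = -366.0017 N (compression)
  F[4-5] = +747.9895 N (tension)
  F[4-6] = +174.4268 N (tension)
  F[5-6] = -743.5792 N (compression)
  Rx@0 = -531.4100 N
  Ry@0 = +983.1386 N
  Ry@6 = +722.8314 N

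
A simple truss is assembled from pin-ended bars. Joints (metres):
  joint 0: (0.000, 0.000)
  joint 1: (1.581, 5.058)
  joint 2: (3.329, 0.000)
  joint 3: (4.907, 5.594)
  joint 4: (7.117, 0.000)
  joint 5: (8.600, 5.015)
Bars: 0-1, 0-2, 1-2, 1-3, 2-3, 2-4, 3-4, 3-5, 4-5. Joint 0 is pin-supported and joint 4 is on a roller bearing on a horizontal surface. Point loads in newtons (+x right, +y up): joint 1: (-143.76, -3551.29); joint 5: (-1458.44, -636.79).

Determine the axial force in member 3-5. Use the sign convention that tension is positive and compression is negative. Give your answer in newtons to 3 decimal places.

-1228.684

N=6 nodes, M=9 members, R=3 reactions → 2N=12, M+R=12
member 0 (0-1): L=5.2993, (cx,cy)=(0.2983,0.9545)
member 1 (0-2): L=3.3290, (cx,cy)=(1.0000,0.0000)
member 2 (1-2): L=5.3515, (cx,cy)=(0.3266,-0.9452)
member 3 (1-3): L=3.3689, (cx,cy)=(0.9873,0.1591)
member 4 (2-3): L=5.8123, (cx,cy)=(0.2715,0.9624)
member 5 (2-4): L=3.7880, (cx,cy)=(1.0000,0.0000)
member 6 (3-4): L=6.0147, (cx,cy)=(0.3674,-0.9301)
member 7 (3-5): L=3.7381, (cx,cy)=(0.9879,-0.1549)
member 8 (4-5): L=5.2297, (cx,cy)=(0.2836,0.9590)
solve A·x = −loads:
  F[0-1] = -3938.9412 N (compression)
  F[0-2] = -427.0584 N (compression)
  F[1-2] = +42.1525 N (tension)
  F[1-3] = -1058.6348 N (compression)
  F[2-3] = -41.3952 N (compression)
  F[2-4] = -402.0514 N (compression)
  F[3-4] = +428.5607 N (tension)
  F[3-5] = -1228.6836 N (compression)
  F[4-5] = -862.5076 N (compression)
  Rx@0 = +1602.2000 N
  Ry@0 = +3759.5611 N
  Ry@4 = +428.5189 N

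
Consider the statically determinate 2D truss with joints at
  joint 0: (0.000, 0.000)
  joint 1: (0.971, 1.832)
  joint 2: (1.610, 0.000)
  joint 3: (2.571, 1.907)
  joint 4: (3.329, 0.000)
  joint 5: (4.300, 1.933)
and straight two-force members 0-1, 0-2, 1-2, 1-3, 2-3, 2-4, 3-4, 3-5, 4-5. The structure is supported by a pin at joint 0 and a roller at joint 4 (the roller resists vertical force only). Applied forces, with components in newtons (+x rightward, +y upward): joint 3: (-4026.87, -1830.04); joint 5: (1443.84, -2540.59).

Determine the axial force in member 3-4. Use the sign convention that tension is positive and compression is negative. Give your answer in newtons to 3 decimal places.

-693.839

N=6 nodes, M=9 members, R=3 reactions → 2N=12, M+R=12
member 0 (0-1): L=2.0734, (cx,cy)=(0.4683,0.8836)
member 1 (0-2): L=1.6100, (cx,cy)=(1.0000,0.0000)
member 2 (1-2): L=1.9402, (cx,cy)=(0.3293,-0.9442)
member 3 (1-3): L=1.6018, (cx,cy)=(0.9989,0.0468)
member 4 (2-3): L=2.1355, (cx,cy)=(0.4500,0.8930)
member 5 (2-4): L=1.7190, (cx,cy)=(1.0000,0.0000)
member 6 (3-4): L=2.0521, (cx,cy)=(0.3694,-0.9293)
member 7 (3-5): L=1.7292, (cx,cy)=(0.9999,0.0150)
member 8 (4-5): L=2.1632, (cx,cy)=(0.4489,0.8936)
solve A·x = −loads:
  F[0-1] = -1294.8160 N (compression)
  F[0-2] = -1976.6564 N (compression)
  F[1-2] = +1162.5397 N (tension)
  F[1-3] = -990.3308 N (compression)
  F[2-3] = -1229.1838 N (compression)
  F[2-4] = -1040.6268 N (compression)
  F[3-4] = -693.8392 N (compression)
  F[3-5] = +2741.0624 N (tension)
  F[4-5] = -2889.2379 N (compression)
  Rx@0 = +2583.0300 N
  Ry@0 = +1144.0540 N
  Ry@4 = +3226.5760 N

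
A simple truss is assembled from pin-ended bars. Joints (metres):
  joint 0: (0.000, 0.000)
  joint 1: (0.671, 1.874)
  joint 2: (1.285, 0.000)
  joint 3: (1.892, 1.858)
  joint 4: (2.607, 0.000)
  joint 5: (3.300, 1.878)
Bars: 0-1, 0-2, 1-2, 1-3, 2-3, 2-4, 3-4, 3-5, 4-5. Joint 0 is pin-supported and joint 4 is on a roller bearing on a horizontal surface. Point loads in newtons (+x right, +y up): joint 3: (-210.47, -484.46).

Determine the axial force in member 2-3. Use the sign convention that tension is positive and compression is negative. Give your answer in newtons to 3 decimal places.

N=6 nodes, M=9 members, R=3 reactions → 2N=12, M+R=12
member 0 (0-1): L=1.9905, (cx,cy)=(0.3371,0.9415)
member 1 (0-2): L=1.2850, (cx,cy)=(1.0000,0.0000)
member 2 (1-2): L=1.9720, (cx,cy)=(0.3114,-0.9503)
member 3 (1-3): L=1.2211, (cx,cy)=(0.9999,-0.0131)
member 4 (2-3): L=1.9546, (cx,cy)=(0.3105,0.9506)
member 5 (2-4): L=1.3220, (cx,cy)=(1.0000,0.0000)
member 6 (3-4): L=1.9908, (cx,cy)=(0.3591,-0.9333)
member 7 (3-5): L=1.4081, (cx,cy)=(0.9999,0.0142)
member 8 (4-5): L=2.0018, (cx,cy)=(0.3462,0.9382)
solve A·x = −loads:
  F[0-1] = -300.4561 N (compression)
  F[0-2] = -109.1862 N (compression)
  F[1-2] = +300.3521 N (tension)
  F[1-3] = -194.8168 N (compression)
  F[2-3] = -300.2682 N (compression)
  F[2-4] = +77.5763 N (tension)
  F[3-4] = -216.0014 N (compression)
  F[3-5] = -0.0000 N (compression)
  F[4-5] = +0.0000 N (tension)
  Rx@0 = +210.4700 N
  Ry@0 = +282.8700 N
  Ry@4 = +201.5900 N

-300.268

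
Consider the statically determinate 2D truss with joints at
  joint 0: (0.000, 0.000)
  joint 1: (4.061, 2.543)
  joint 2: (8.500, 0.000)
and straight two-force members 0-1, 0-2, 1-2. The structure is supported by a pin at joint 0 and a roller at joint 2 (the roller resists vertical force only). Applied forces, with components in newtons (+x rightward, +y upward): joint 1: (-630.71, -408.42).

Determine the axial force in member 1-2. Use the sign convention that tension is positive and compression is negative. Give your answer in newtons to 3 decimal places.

-12.946

N=3 nodes, M=3 members, R=3 reactions → 2N=6, M+R=6
member 0 (0-1): L=4.7915, (cx,cy)=(0.8475,0.5307)
member 1 (0-2): L=8.5000, (cx,cy)=(1.0000,0.0000)
member 2 (1-2): L=5.1158, (cx,cy)=(0.8677,-0.4971)
solve A·x = −loads:
  F[0-1] = -757.4184 N (compression)
  F[0-2] = +11.2329 N (tension)
  F[1-2] = -12.9456 N (compression)
  Rx@0 = +630.7100 N
  Ry@0 = +401.9849 N
  Ry@2 = +6.4351 N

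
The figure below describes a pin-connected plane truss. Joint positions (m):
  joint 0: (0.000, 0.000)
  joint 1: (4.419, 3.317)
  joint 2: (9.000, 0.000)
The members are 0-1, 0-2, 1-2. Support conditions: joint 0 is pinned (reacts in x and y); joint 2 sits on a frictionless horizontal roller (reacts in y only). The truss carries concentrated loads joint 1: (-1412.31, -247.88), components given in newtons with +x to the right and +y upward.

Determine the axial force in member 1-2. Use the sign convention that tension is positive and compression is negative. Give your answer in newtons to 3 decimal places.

N=3 nodes, M=3 members, R=3 reactions → 2N=6, M+R=6
member 0 (0-1): L=5.5254, (cx,cy)=(0.7998,0.6003)
member 1 (0-2): L=9.0000, (cx,cy)=(1.0000,0.0000)
member 2 (1-2): L=5.6558, (cx,cy)=(0.8100,-0.5865)
solve A·x = −loads:
  F[0-1] = -1077.2376 N (compression)
  F[0-2] = -550.7774 N (compression)
  F[1-2] = +680.0012 N (tension)
  Rx@0 = +1412.3100 N
  Ry@0 = +646.6856 N
  Ry@2 = -398.8056 N

680.001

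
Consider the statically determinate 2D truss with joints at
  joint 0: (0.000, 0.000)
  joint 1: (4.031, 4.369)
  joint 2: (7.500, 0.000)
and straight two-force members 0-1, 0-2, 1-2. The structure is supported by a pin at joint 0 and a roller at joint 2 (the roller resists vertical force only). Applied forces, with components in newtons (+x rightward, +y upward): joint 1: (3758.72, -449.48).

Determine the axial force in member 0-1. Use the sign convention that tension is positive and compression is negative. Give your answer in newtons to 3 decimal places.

2696.293

N=3 nodes, M=3 members, R=3 reactions → 2N=6, M+R=6
member 0 (0-1): L=5.9445, (cx,cy)=(0.6781,0.7350)
member 1 (0-2): L=7.5000, (cx,cy)=(1.0000,0.0000)
member 2 (1-2): L=5.5787, (cx,cy)=(0.6218,-0.7832)
solve A·x = −loads:
  F[0-1] = +2696.2932 N (tension)
  F[0-2] = +1930.3490 N (tension)
  F[1-2] = -3104.3175 N (compression)
  Rx@0 = -3758.7200 N
  Ry@0 = -1981.6802 N
  Ry@2 = +2431.1602 N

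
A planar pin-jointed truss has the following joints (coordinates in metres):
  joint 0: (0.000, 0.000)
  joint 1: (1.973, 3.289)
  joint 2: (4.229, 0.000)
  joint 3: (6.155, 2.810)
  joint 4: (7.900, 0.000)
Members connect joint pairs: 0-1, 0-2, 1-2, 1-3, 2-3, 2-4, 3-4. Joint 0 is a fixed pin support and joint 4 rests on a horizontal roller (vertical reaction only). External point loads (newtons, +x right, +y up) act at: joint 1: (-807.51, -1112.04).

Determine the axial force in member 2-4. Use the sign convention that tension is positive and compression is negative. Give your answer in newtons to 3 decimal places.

N=5 nodes, M=7 members, R=3 reactions → 2N=10, M+R=10
member 0 (0-1): L=3.8354, (cx,cy)=(0.5144,0.8575)
member 1 (0-2): L=4.2290, (cx,cy)=(1.0000,0.0000)
member 2 (1-2): L=3.9884, (cx,cy)=(0.5656,-0.8246)
member 3 (1-3): L=4.2093, (cx,cy)=(0.9935,-0.1138)
member 4 (2-3): L=3.4067, (cx,cy)=(0.5654,0.8248)
member 5 (2-4): L=3.6710, (cx,cy)=(1.0000,0.0000)
member 6 (3-4): L=3.3077, (cx,cy)=(0.5276,-0.8495)
solve A·x = −loads:
  F[0-1] = -1364.9543 N (compression)
  F[0-2] = -105.3515 N (compression)
  F[1-2] = +61.0568 N (tension)
  F[1-3] = +71.2780 N (tension)
  F[2-3] = -61.0422 N (compression)
  F[2-4] = -36.3044 N (compression)
  F[3-4] = +68.8168 N (tension)
  Rx@0 = +807.5100 N
  Ry@0 = +1170.5015 N
  Ry@4 = -58.4615 N

-36.304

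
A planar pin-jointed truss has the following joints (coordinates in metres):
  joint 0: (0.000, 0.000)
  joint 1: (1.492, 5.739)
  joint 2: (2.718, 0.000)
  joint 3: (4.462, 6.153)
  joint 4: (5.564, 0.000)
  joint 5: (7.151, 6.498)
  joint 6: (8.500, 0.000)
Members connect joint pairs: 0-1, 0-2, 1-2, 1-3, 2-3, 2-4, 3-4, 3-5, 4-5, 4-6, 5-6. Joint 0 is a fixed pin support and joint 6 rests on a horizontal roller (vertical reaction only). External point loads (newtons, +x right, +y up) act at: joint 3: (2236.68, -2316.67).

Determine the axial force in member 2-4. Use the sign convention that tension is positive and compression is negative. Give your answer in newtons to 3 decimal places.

1860.649

N=7 nodes, M=11 members, R=3 reactions → 2N=14, M+R=14
member 0 (0-1): L=5.9298, (cx,cy)=(0.2516,0.9678)
member 1 (0-2): L=2.7180, (cx,cy)=(1.0000,0.0000)
member 2 (1-2): L=5.8685, (cx,cy)=(0.2089,-0.9779)
member 3 (1-3): L=2.9987, (cx,cy)=(0.9904,0.1381)
member 4 (2-3): L=6.3954, (cx,cy)=(0.2727,0.9621)
member 5 (2-4): L=2.8460, (cx,cy)=(1.0000,0.0000)
member 6 (3-4): L=6.2509, (cx,cy)=(0.1763,-0.9843)
member 7 (3-5): L=2.7110, (cx,cy)=(0.9919,0.1273)
member 8 (4-5): L=6.6890, (cx,cy)=(0.2373,0.9714)
member 9 (4-6): L=2.9360, (cx,cy)=(1.0000,0.0000)
member 10 (5-6): L=6.6366, (cx,cy)=(0.2033,-0.9791)
solve A·x = −loads:
  F[0-1] = +535.7755 N (tension)
  F[0-2] = +2101.8726 N (tension)
  F[1-2] = -496.2461 N (compression)
  F[1-3] = +240.7851 N (tension)
  F[2-3] = +504.4133 N (tension)
  F[2-4] = +1860.6489 N (tension)
  F[3-4] = -3052.6958 N (compression)
  F[3-5] = -1333.3157 N (compression)
  F[4-5] = +3093.2023 N (tension)
  F[4-6] = +588.5959 N (tension)
  F[5-6] = -2895.6611 N (compression)
  Rx@0 = -2236.6800 N
  Ry@0 = -518.5387 N
  Ry@6 = +2835.2087 N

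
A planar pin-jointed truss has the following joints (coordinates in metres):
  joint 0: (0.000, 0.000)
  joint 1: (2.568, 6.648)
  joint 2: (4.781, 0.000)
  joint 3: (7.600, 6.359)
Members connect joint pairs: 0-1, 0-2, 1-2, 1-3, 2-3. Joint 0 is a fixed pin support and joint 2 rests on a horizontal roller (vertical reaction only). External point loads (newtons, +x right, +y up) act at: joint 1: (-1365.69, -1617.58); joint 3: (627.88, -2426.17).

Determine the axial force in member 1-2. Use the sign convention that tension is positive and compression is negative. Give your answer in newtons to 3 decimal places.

-1402.699

N=4 nodes, M=5 members, R=3 reactions → 2N=8, M+R=8
member 0 (0-1): L=7.1267, (cx,cy)=(0.3603,0.9328)
member 1 (0-2): L=4.7810, (cx,cy)=(1.0000,0.0000)
member 2 (1-2): L=7.0067, (cx,cy)=(0.3158,-0.9488)
member 3 (1-3): L=5.0403, (cx,cy)=(0.9984,-0.0573)
member 4 (2-3): L=6.9558, (cx,cy)=(0.4053,0.9142)
solve A·x = −loads:
  F[0-1] = -409.6006 N (compression)
  F[0-2] = -590.2175 N (compression)
  F[1-2] = -1402.6993 N (compression)
  F[1-3] = +1663.8668 N (tension)
  F[2-3] = -2549.5256 N (compression)
  Rx@0 = +737.8100 N
  Ry@0 = +382.0852 N
  Ry@2 = +3661.6648 N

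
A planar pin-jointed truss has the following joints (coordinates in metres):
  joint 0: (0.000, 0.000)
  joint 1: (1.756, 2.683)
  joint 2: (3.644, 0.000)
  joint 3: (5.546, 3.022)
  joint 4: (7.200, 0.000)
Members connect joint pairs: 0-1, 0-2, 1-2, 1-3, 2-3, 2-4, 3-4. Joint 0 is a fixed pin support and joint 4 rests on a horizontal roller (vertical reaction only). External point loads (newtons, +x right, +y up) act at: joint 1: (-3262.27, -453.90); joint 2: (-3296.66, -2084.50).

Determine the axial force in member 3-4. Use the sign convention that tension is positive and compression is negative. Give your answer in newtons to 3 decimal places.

N=5 nodes, M=7 members, R=3 reactions → 2N=10, M+R=10
member 0 (0-1): L=3.2066, (cx,cy)=(0.5476,0.8367)
member 1 (0-2): L=3.6440, (cx,cy)=(1.0000,0.0000)
member 2 (1-2): L=3.2807, (cx,cy)=(0.5755,-0.8178)
member 3 (1-3): L=3.8051, (cx,cy)=(0.9960,0.0891)
member 4 (2-3): L=3.5707, (cx,cy)=(0.5327,0.8463)
member 5 (2-4): L=3.5560, (cx,cy)=(1.0000,0.0000)
member 6 (3-4): L=3.4450, (cx,cy)=(0.4801,-0.8772)
solve A·x = −loads:
  F[0-1] = -3093.4503 N (compression)
  F[0-2] = -4864.8718 N (compression)
  F[1-2] = +2616.7768 N (tension)
  F[1-3] = +62.5424 N (tension)
  F[2-3] = -65.6139 N (compression)
  F[2-4] = -27.3435 N (compression)
  F[3-4] = +56.9522 N (tension)
  Rx@0 = +6558.9300 N
  Ry@0 = +2588.3589 N
  Ry@4 = -49.9589 N

56.952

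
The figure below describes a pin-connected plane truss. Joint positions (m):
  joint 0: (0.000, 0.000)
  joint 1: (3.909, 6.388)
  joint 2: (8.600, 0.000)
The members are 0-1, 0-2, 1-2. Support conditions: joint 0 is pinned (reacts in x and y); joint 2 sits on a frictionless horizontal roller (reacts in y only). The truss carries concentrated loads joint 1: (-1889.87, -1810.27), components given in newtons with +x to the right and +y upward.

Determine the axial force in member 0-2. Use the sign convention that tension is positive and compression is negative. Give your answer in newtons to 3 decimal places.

-426.616

N=3 nodes, M=3 members, R=3 reactions → 2N=6, M+R=6
member 0 (0-1): L=7.4891, (cx,cy)=(0.5220,0.8530)
member 1 (0-2): L=8.6000, (cx,cy)=(1.0000,0.0000)
member 2 (1-2): L=7.9254, (cx,cy)=(0.5919,-0.8060)
solve A·x = −loads:
  F[0-1] = -2803.3964 N (compression)
  F[0-2] = -426.6159 N (compression)
  F[1-2] = +720.7639 N (tension)
  Rx@0 = +1889.8700 N
  Ry@0 = +2391.2170 N
  Ry@2 = -580.9470 N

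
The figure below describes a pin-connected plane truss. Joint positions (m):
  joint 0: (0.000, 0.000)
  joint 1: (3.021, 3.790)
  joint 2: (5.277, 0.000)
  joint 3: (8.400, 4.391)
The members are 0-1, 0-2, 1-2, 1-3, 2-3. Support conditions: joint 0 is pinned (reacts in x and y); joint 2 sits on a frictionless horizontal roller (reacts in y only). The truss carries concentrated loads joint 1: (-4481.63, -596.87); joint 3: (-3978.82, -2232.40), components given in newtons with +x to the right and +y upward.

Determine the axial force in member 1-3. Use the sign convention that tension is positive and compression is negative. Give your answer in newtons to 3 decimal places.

N=4 nodes, M=5 members, R=3 reactions → 2N=8, M+R=8
member 0 (0-1): L=4.8467, (cx,cy)=(0.6233,0.7820)
member 1 (0-2): L=5.2770, (cx,cy)=(1.0000,0.0000)
member 2 (1-2): L=4.4106, (cx,cy)=(0.5115,-0.8593)
member 3 (1-3): L=5.4125, (cx,cy)=(0.9938,0.1110)
member 4 (2-3): L=5.3883, (cx,cy)=(0.5796,0.8149)
solve A·x = −loads:
  F[0-1] = -6986.8572 N (compression)
  F[0-2] = -4105.4708 N (compression)
  F[1-2] = +5325.8691 N (tension)
  F[1-3] = -2613.6507 N (compression)
  F[2-3] = -2383.3053 N (compression)
  Rx@0 = +8460.4500 N
  Ry@0 = +5463.5455 N
  Ry@2 = -2634.2755 N

-2613.651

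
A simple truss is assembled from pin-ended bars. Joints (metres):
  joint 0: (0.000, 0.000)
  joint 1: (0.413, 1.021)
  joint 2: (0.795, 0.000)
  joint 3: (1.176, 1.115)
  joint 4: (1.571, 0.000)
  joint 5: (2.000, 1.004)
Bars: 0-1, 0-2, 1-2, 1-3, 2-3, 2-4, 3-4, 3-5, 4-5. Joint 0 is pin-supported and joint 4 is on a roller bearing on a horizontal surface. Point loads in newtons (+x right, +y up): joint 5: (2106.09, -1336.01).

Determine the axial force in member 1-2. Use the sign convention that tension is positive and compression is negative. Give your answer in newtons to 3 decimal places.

-1659.115

N=6 nodes, M=9 members, R=3 reactions → 2N=12, M+R=12
member 0 (0-1): L=1.1014, (cx,cy)=(0.3750,0.9270)
member 1 (0-2): L=0.7950, (cx,cy)=(1.0000,0.0000)
member 2 (1-2): L=1.0901, (cx,cy)=(0.3504,-0.9366)
member 3 (1-3): L=0.7688, (cx,cy)=(0.9925,0.1223)
member 4 (2-3): L=1.1783, (cx,cy)=(0.3233,0.9463)
member 5 (2-4): L=0.7760, (cx,cy)=(1.0000,0.0000)
member 6 (3-4): L=1.1829, (cx,cy)=(0.3339,-0.9426)
member 7 (3-5): L=0.8314, (cx,cy)=(0.9910,-0.1335)
member 8 (4-5): L=1.0918, (cx,cy)=(0.3929,0.9196)
solve A·x = −loads:
  F[0-1] = +1845.4616 N (tension)
  F[0-2] = +1414.0633 N (tension)
  F[1-2] = -1659.1154 N (compression)
  F[1-3] = +1283.0407 N (tension)
  F[2-3] = +1642.1304 N (tension)
  F[2-4] = +301.6974 N (tension)
  F[3-4] = -2176.7248 N (compression)
  F[3-5] = +2554.1196 N (tension)
  F[4-5] = -1082.0565 N (compression)
  Rx@0 = -2106.0900 N
  Ry@0 = -1710.7974 N
  Ry@4 = +3046.8074 N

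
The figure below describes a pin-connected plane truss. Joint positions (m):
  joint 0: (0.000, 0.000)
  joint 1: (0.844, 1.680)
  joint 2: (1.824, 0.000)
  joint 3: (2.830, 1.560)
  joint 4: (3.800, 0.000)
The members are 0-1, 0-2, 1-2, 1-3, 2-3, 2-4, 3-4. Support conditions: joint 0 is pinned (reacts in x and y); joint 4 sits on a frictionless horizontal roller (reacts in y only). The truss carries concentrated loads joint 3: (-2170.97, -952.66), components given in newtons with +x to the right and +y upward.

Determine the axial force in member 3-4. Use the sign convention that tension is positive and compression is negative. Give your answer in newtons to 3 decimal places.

214.031

N=5 nodes, M=7 members, R=3 reactions → 2N=10, M+R=10
member 0 (0-1): L=1.8801, (cx,cy)=(0.4489,0.8936)
member 1 (0-2): L=1.8240, (cx,cy)=(1.0000,0.0000)
member 2 (1-2): L=1.9449, (cx,cy)=(0.5039,-0.8638)
member 3 (1-3): L=1.9896, (cx,cy)=(0.9982,-0.0603)
member 4 (2-3): L=1.8562, (cx,cy)=(0.5420,0.8404)
member 5 (2-4): L=1.9760, (cx,cy)=(1.0000,0.0000)
member 6 (3-4): L=1.8370, (cx,cy)=(0.5280,-0.8492)
solve A·x = −loads:
  F[0-1] = -1269.5296 N (compression)
  F[0-2] = -1601.0593 N (compression)
  F[1-2] = +1402.6257 N (tension)
  F[1-3] = -1278.9815 N (compression)
  F[2-3] = -1441.6322 N (compression)
  F[2-4] = -113.0170 N (compression)
  F[3-4] = +214.0311 N (tension)
  Rx@0 = +2170.9700 N
  Ry@0 = +1134.4193 N
  Ry@4 = -181.7593 N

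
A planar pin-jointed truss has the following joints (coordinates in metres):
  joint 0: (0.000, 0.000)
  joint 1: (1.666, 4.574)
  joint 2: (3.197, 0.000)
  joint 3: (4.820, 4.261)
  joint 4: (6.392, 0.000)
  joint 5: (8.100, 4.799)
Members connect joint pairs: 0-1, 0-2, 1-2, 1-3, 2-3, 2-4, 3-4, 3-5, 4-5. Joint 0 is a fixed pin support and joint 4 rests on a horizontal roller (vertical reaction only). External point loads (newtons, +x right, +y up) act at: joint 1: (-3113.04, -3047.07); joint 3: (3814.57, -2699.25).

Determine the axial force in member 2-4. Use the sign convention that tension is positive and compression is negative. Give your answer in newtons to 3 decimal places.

N=6 nodes, M=9 members, R=3 reactions → 2N=12, M+R=12
member 0 (0-1): L=4.8680, (cx,cy)=(0.3422,0.9396)
member 1 (0-2): L=3.1970, (cx,cy)=(1.0000,0.0000)
member 2 (1-2): L=4.8234, (cx,cy)=(0.3174,-0.9483)
member 3 (1-3): L=3.1695, (cx,cy)=(0.9951,-0.0988)
member 4 (2-3): L=4.5596, (cx,cy)=(0.3559,0.9345)
member 5 (2-4): L=3.1950, (cx,cy)=(1.0000,0.0000)
member 6 (3-4): L=4.5417, (cx,cy)=(0.3461,-0.9382)
member 7 (3-5): L=3.3238, (cx,cy)=(0.9868,0.1619)
member 8 (4-5): L=5.0939, (cx,cy)=(0.3353,0.9421)
solve A·x = −loads:
  F[0-1] = -2768.7000 N (compression)
  F[0-2] = +1649.0839 N (tension)
  F[1-2] = -720.4091 N (compression)
  F[1-3] = +2405.9110 N (tension)
  F[2-3] = +731.0348 N (tension)
  F[2-4] = +1160.2078 N (tension)
  F[3-4] = -3352.0035 N (compression)
  F[3-5] = +0.0000 N (tension)
  F[4-5] = -0.0000 N (compression)
  Rx@0 = -701.5300 N
  Ry@0 = +2601.5075 N
  Ry@4 = +3144.8125 N

1160.208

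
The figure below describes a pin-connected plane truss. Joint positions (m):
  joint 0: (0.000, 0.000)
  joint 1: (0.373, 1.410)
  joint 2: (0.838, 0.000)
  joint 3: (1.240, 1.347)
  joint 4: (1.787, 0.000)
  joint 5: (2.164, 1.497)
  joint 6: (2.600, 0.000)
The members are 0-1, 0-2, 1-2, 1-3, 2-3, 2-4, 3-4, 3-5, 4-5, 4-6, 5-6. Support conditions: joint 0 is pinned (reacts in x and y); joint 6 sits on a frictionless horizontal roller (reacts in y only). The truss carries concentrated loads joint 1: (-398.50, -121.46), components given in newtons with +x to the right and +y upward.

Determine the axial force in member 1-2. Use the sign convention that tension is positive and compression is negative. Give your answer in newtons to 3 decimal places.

189.747

N=7 nodes, M=11 members, R=3 reactions → 2N=14, M+R=14
member 0 (0-1): L=1.4585, (cx,cy)=(0.2557,0.9667)
member 1 (0-2): L=0.8380, (cx,cy)=(1.0000,0.0000)
member 2 (1-2): L=1.4847, (cx,cy)=(0.3132,-0.9497)
member 3 (1-3): L=0.8693, (cx,cy)=(0.9974,-0.0725)
member 4 (2-3): L=1.4057, (cx,cy)=(0.2860,0.9582)
member 5 (2-4): L=0.9490, (cx,cy)=(1.0000,0.0000)
member 6 (3-4): L=1.4538, (cx,cy)=(0.3762,-0.9265)
member 7 (3-5): L=0.9361, (cx,cy)=(0.9871,0.1602)
member 8 (4-5): L=1.5437, (cx,cy)=(0.2442,0.9697)
member 9 (4-6): L=0.8130, (cx,cy)=(1.0000,0.0000)
member 10 (5-6): L=1.5592, (cx,cy)=(0.2796,-0.9601)
solve A·x = −loads:
  F[0-1] = -331.1574 N (compression)
  F[0-2] = -313.8092 N (compression)
  F[1-2] = +189.7467 N (tension)
  F[1-3] = +255.0522 N (tension)
  F[2-3] = -188.0541 N (compression)
  F[2-4] = -200.6023 N (compression)
  F[3-4] = +234.1540 N (tension)
  F[3-5] = +113.9751 N (tension)
  F[4-5] = -223.7220 N (compression)
  F[4-6] = -57.8668 N (compression)
  F[5-6] = +206.9401 N (tension)
  Rx@0 = +398.5000 N
  Ry@0 = +320.1448 N
  Ry@6 = -198.6848 N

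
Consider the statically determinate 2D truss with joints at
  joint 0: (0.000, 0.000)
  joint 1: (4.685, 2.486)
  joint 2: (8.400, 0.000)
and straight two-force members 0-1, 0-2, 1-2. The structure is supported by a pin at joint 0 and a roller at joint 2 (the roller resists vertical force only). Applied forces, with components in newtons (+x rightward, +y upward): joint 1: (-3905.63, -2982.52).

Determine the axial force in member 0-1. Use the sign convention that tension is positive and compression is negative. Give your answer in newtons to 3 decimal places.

-5280.112

N=3 nodes, M=3 members, R=3 reactions → 2N=6, M+R=6
member 0 (0-1): L=5.3037, (cx,cy)=(0.8833,0.4687)
member 1 (0-2): L=8.4000, (cx,cy)=(1.0000,0.0000)
member 2 (1-2): L=4.4701, (cx,cy)=(0.8311,-0.5561)
solve A·x = −loads:
  F[0-1] = -5280.1122 N (compression)
  F[0-2] = +758.5183 N (tension)
  F[1-2] = -912.6840 N (compression)
  Rx@0 = +3905.6300 N
  Ry@0 = +2474.9355 N
  Ry@2 = +507.5845 N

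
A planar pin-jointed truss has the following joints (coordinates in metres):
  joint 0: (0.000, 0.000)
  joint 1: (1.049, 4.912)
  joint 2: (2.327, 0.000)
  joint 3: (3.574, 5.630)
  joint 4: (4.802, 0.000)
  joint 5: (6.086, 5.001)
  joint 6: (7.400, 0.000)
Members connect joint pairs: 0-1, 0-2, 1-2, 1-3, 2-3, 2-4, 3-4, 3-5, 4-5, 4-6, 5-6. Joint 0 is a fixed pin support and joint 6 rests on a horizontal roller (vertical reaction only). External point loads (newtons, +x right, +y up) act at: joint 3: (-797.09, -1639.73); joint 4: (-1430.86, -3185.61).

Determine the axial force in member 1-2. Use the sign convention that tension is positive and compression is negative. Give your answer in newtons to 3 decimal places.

N=7 nodes, M=11 members, R=3 reactions → 2N=14, M+R=14
member 0 (0-1): L=5.0228, (cx,cy)=(0.2088,0.9779)
member 1 (0-2): L=2.3270, (cx,cy)=(1.0000,0.0000)
member 2 (1-2): L=5.0755, (cx,cy)=(0.2518,-0.9678)
member 3 (1-3): L=2.6251, (cx,cy)=(0.9619,0.2735)
member 4 (2-3): L=5.7664, (cx,cy)=(0.2163,0.9763)
member 5 (2-4): L=2.4750, (cx,cy)=(1.0000,0.0000)
member 6 (3-4): L=5.7624, (cx,cy)=(0.2131,-0.9770)
member 7 (3-5): L=2.5896, (cx,cy)=(0.9701,-0.2429)
member 8 (4-5): L=5.1632, (cx,cy)=(0.2487,0.9686)
member 9 (4-6): L=2.5980, (cx,cy)=(1.0000,0.0000)
member 10 (5-6): L=5.1707, (cx,cy)=(0.2541,-0.9672)
solve A·x = −loads:
  F[0-1] = -2630.6380 N (compression)
  F[0-2] = -1678.5433 N (compression)
  F[1-2] = +2324.8467 N (tension)
  F[1-3] = -1179.7815 N (compression)
  F[2-3] = -2304.4696 N (compression)
  F[2-4] = -594.8118 N (compression)
  F[3-4] = +1236.6375 N (tension)
  F[3-5] = -1133.5316 N (compression)
  F[4-5] = +2041.5136 N (tension)
  F[4-6] = +591.8946 N (tension)
  F[5-6] = -2329.1749 N (compression)
  Rx@0 = +2227.9500 N
  Ry@0 = +2572.6268 N
  Ry@6 = +2252.7132 N

2324.847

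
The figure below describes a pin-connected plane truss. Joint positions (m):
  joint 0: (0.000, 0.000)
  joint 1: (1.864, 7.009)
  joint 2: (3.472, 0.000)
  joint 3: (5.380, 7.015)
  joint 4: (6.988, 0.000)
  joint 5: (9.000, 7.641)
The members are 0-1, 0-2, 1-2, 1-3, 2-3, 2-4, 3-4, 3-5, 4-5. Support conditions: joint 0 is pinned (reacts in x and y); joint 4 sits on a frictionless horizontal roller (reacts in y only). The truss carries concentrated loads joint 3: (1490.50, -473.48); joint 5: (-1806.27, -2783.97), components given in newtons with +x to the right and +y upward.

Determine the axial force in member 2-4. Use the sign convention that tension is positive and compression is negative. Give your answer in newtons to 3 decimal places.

-479.751

N=6 nodes, M=9 members, R=3 reactions → 2N=12, M+R=12
member 0 (0-1): L=7.2526, (cx,cy)=(0.2570,0.9664)
member 1 (0-2): L=3.4720, (cx,cy)=(1.0000,0.0000)
member 2 (1-2): L=7.1911, (cx,cy)=(0.2236,-0.9747)
member 3 (1-3): L=3.5160, (cx,cy)=(1.0000,0.0017)
member 4 (2-3): L=7.2698, (cx,cy)=(0.2625,0.9649)
member 5 (2-4): L=3.5160, (cx,cy)=(1.0000,0.0000)
member 6 (3-4): L=7.1969, (cx,cy)=(0.2234,-0.9747)
member 7 (3-5): L=3.6737, (cx,cy)=(0.9854,0.1704)
member 8 (4-5): L=7.9015, (cx,cy)=(0.2546,0.9670)
solve A·x = −loads:
  F[0-1] = +221.2471 N (tension)
  F[0-2] = -372.6328 N (compression)
  F[1-2] = -219.1845 N (compression)
  F[1-3] = +105.8748 N (tension)
  F[2-3] = +221.3956 N (tension)
  F[2-4] = -479.7508 N (compression)
  F[3-4] = -904.6045 N (compression)
  F[3-5] = -1141.0932 N (compression)
  F[4-5] = -2677.7974 N (compression)
  Rx@0 = +315.7700 N
  Ry@0 = -213.8151 N
  Ry@4 = +3471.2651 N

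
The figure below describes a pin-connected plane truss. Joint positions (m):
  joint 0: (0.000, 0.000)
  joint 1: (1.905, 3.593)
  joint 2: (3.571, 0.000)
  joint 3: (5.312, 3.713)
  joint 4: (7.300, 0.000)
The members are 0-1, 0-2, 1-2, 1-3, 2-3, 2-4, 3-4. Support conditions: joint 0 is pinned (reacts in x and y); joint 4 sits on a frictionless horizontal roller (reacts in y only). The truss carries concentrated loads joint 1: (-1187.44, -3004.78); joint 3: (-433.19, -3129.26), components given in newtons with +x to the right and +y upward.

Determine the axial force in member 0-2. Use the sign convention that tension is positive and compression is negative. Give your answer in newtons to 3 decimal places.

N=5 nodes, M=7 members, R=3 reactions → 2N=10, M+R=10
member 0 (0-1): L=4.0668, (cx,cy)=(0.4684,0.8835)
member 1 (0-2): L=3.5710, (cx,cy)=(1.0000,0.0000)
member 2 (1-2): L=3.9605, (cx,cy)=(0.4207,-0.9072)
member 3 (1-3): L=3.4091, (cx,cy)=(0.9994,0.0352)
member 4 (2-3): L=4.1009, (cx,cy)=(0.4245,0.9054)
member 5 (2-4): L=3.7290, (cx,cy)=(1.0000,0.0000)
member 6 (3-4): L=4.2117, (cx,cy)=(0.4720,-0.8816)
solve A·x = −loads:
  F[0-1] = -4388.9330 N (compression)
  F[0-2] = +435.2776 N (tension)
  F[1-2] = +913.4752 N (tension)
  F[1-3] = -1253.5057 N (compression)
  F[2-3] = -915.3011 N (compression)
  F[2-4] = +1208.1209 N (tension)
  F[3-4] = -2559.4851 N (compression)
  Rx@0 = +1620.6300 N
  Ry@0 = +3877.6251 N
  Ry@4 = +2256.4149 N

435.278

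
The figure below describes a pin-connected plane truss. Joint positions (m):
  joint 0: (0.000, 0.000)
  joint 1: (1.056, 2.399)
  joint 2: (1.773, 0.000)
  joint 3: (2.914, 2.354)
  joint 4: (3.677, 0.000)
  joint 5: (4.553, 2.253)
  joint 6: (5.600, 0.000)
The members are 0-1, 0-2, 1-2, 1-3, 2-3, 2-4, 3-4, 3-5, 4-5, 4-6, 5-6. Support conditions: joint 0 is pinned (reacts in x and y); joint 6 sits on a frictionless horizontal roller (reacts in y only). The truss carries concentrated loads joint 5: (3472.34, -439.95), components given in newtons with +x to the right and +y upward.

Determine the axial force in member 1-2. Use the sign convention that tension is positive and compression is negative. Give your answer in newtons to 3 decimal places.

N=7 nodes, M=11 members, R=3 reactions → 2N=14, M+R=14
member 0 (0-1): L=2.6211, (cx,cy)=(0.4029,0.9153)
member 1 (0-2): L=1.7730, (cx,cy)=(1.0000,0.0000)
member 2 (1-2): L=2.5039, (cx,cy)=(0.2864,-0.9581)
member 3 (1-3): L=1.8585, (cx,cy)=(0.9997,-0.0242)
member 4 (2-3): L=2.6160, (cx,cy)=(0.4362,0.8999)
member 5 (2-4): L=1.9040, (cx,cy)=(1.0000,0.0000)
member 6 (3-4): L=2.4746, (cx,cy)=(0.3083,-0.9513)
member 7 (3-5): L=1.6421, (cx,cy)=(0.9981,-0.0615)
member 8 (4-5): L=2.4173, (cx,cy)=(0.3624,0.9320)
member 9 (4-6): L=1.9230, (cx,cy)=(1.0000,0.0000)
member 10 (5-6): L=2.4844, (cx,cy)=(0.4214,-0.9069)
solve A·x = −loads:
  F[0-1] = +1436.4789 N (tension)
  F[0-2] = +2893.6124 N (tension)
  F[1-2] = -1396.9475 N (compression)
  F[1-3] = +979.0423 N (tension)
  F[2-3] = +1487.3878 N (tension)
  F[2-4] = +1844.8303 N (tension)
  F[3-4] = -1517.8260 N (compression)
  F[3-5] = +2099.4861 N (tension)
  F[4-5] = +1549.1739 N (tension)
  F[4-6] = +815.4294 N (tension)
  F[5-6] = -1934.9079 N (compression)
  Rx@0 = -3472.3400 N
  Ry@0 = -1314.7419 N
  Ry@6 = +1754.6919 N

-1396.947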